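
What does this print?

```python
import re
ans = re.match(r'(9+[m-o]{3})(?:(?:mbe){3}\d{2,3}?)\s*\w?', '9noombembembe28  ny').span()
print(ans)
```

`re.match` won't scan ahead — the pattern has to work from the very first character.
The match spans [0:18] → '9noombembembe28  n'.

(0, 18)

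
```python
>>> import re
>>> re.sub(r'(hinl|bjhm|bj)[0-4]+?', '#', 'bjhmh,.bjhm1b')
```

Matches: at [7:12] → 'bjhm1'.
Each match is replaced by '#'.

'bjhmh,.#b'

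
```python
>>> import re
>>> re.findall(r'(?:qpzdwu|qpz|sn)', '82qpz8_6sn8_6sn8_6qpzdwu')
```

['qpz', 'sn', 'sn', 'qpzdwu']

The regex engine tests alternatives in the order written; an earlier branch that matches wins even if a later one would match more.
No capturing groups, so `findall` returns the 4 full match strings.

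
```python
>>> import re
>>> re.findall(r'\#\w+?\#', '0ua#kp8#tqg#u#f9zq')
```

Matches: at [3:8] → '#kp8#'; at [11:14] → '#u#'.
With no groups in the pattern, `findall` gives back each whole match — 2 here.

['#kp8#', '#u#']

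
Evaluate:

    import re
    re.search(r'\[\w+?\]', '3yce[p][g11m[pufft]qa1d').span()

(4, 7)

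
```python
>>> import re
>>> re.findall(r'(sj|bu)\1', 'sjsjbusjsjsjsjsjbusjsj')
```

['sj', 'sj', 'sj', 'sj']

The backreference `\1` re-matches whatever the first group consumed, character for character.
`findall` collects group 1 from each match (4 total).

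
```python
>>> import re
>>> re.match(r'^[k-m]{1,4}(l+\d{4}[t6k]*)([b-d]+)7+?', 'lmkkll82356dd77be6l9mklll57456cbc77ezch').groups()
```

('ll82356', 'dd')

The match spans [0:14] → 'lmkkll82356dd7'.
Captured: group 1 = 'll82356', group 2 = 'dd'.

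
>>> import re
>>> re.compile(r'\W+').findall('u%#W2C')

['%#']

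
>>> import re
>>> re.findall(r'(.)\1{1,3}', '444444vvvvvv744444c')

['4', '4', 'v', 'v', '4']

`\1` has to match the exact text group 1 already captured.
Matches: at [0:4] match '4444', group 1 = '4'; at [4:6] match '44', group 1 = '4'; at [6:10] match 'vvvv', group 1 = 'v'; at [10:12] match 'vv', group 1 = 'v'; at [13:17] match '4444', group 1 = '4'.
`findall` collects group 1 from each match (5 total).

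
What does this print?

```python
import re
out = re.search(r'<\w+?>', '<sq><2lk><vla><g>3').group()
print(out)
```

<sq>

The match spans [0:4] → '<sq>'.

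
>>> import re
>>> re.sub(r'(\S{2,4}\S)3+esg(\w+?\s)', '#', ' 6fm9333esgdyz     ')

`sub` substitutes '#' at each match site.

' #    '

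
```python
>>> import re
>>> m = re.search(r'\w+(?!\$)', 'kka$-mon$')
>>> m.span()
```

(0, 2)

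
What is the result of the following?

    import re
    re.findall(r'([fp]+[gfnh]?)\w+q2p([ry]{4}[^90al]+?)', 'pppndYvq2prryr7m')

The `?` after the quantifier makes it lazy — it takes as little as possible before letting the rest of the pattern try.
`findall` packs the 2 group values into a tuple for every match.

[('pppn', 'rryr7')]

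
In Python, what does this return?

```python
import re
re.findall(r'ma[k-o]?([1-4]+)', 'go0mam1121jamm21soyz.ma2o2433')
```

The pattern matches the literal 'ma', then optionally a character in [k-o]; then one or more of a character in [1-4] (captured).
Scanning left to right: at [3:10] match 'mam1121', group 1 = '1121'; at [21:24] match 'ma2', group 1 = '2'.
Because there's exactly one group, `findall` drops the full match and keeps group 1 from each hit.

['1121', '2']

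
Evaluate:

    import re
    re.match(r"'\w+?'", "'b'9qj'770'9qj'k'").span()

`re.match` won't scan ahead — the pattern has to work from the very first character.
The match spans [0:3] → "'b'".

(0, 3)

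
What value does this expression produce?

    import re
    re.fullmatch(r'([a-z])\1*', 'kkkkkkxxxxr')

None

A backreference is literal: `\1` must see the identical characters the first group matched.
`re.fullmatch` is like wrapping the pattern in `^…$` (in single-line mode).
Here there's no way to consume every character, so the call returns None.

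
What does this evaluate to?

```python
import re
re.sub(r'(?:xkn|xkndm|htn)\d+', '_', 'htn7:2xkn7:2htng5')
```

'_:2_:2htng5'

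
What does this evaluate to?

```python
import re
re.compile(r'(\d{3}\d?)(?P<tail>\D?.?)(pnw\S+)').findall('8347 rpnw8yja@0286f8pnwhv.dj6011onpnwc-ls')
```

This matches exactly 3 of a digit, then optionally a digit (captured); then optionally a non-digit, then optionally any character (captured as 'tail'); then the literal 'pnw', then one or more of a non-whitespace character (captured).
Matches: at [0:41] match '8347 rpnw8yja@0286f8pnwhv.dj6011onpnwc-ls', groups = ('8347', ' r', 'pnw8yja@0286f8pnwhv.dj6011onpnwc-ls').
Multiple groups make `findall` return tuples — one 3-tuple for the one match.

[('8347', ' r', 'pnw8yja@0286f8pnwhv.dj6011onpnwc-ls')]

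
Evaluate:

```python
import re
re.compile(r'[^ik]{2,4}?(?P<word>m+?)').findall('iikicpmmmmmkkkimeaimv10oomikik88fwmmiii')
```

['m', 'm', 'm', 'm']

Pattern: 2 to 4 of any character except [ik] (lazy); then one or more of a literal 'm' (lazy) (captured as 'word').
Scanning left to right: at [4:7] match 'cpm', group 1 = 'm'; at [7:10] match 'mmm', group 1 = 'm'; at [21:26] match '10oom', group 1 = 'm'; at [30:35] match '88fwm', group 1 = 'm'.
`findall` collects group 1 from each match (4 total).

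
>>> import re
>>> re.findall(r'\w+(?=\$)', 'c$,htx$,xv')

['c', 'htx']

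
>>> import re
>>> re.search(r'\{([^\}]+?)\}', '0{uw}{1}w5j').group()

`re.search` tries every starting position until one works.
The match spans [1:5] → '{uw}'.
Captured: group 1 = 'uw'.

'{uw}'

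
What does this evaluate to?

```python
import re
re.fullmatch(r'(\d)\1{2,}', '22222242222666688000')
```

None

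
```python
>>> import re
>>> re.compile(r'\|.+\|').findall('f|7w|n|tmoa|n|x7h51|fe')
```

['|7w|n|tmoa|n|x7h51|']

No capturing groups, so `findall` returns the 1 full match string.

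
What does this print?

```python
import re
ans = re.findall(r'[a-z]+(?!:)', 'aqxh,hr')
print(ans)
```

['aqxh', 'hr']

`(?!…)`/`(?<!…)` only lets a position through if the neighbouring text does NOT match; no characters are consumed.
Matches: at [0:4] → 'aqxh'; at [5:7] → 'hr'.
With no groups in the pattern, `findall` gives back each whole match — 2 here.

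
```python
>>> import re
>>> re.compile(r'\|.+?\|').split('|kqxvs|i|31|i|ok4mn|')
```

['', 'i', 'i', '']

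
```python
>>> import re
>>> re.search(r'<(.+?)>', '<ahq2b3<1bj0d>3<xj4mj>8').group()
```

`re.search` scans for the first position where the pattern succeeds.
The match spans [0:14] → '<ahq2b3<1bj0d>'.
Captured: group 1 = 'ahq2b3<1bj0d'.

'<ahq2b3<1bj0d>'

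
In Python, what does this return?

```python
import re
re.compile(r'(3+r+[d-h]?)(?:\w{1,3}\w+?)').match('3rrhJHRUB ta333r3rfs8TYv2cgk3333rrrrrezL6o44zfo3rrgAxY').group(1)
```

'3rrh'

The pattern matches one or more of the literal '3', then one or more of the literal 'r', then optionally a character in [d-h] (captured); then 1 to 3 of a word character, then one or more of a word character (lazy) (non-capturing group).
`match` is anchored at position 0; if the pattern doesn't fit there, it returns None.
The match spans [0:8] → '3rrhJHRU'.
Captured: group 1 = '3rrh'.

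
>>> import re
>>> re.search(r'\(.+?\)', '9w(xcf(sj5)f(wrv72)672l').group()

'(xcf(sj5)'

The `?` after the quantifier makes it lazy — it takes as little as possible before letting the rest of the pattern try.
`re.search` tries every starting position until one works.
The match spans [2:11] → '(xcf(sj5)'.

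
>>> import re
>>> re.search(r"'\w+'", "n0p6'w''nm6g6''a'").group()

"'w'"

`re.search` tries every starting position until one works.
The match spans [4:7] → "'w'".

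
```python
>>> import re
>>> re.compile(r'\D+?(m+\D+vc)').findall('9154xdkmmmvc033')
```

With the lazy modifier that quantifier settles for the fewest repetitions that let the rest of the pattern succeed (the atoms after it are unaffected and can still be greedy).
With a single group, `findall` returns only what that group captured — 1 item.

['mmmvc']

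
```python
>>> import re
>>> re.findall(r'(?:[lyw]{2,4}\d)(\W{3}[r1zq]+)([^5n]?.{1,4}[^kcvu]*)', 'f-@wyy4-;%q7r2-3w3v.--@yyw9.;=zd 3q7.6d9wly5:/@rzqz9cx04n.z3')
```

Multiple groups make `findall` return tuples — one 2-tuple for each match.

[('-;%q', '7r2-3w3'), ('.;=z', 'd 3q7.6d9wly5:/@rzqz9')]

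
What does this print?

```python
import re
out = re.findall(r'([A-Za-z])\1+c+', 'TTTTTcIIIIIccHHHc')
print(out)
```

The backreference `\1` re-matches whatever the first group consumed, character for character.
Matches: at [0:6] match 'TTTTTc', group 1 = 'T'; at [6:13] match 'IIIIIcc', group 1 = 'I'; at [13:17] match 'HHHc', group 1 = 'H'.
One capturing group, so `findall` returns just the captured substring from each match — 3 in all.

['T', 'I', 'H']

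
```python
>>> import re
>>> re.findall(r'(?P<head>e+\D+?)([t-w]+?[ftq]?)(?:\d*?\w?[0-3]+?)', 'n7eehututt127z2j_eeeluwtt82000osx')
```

[('eeh', 'utut'), ('eeel', 'uwtt')]

The pattern matches one or more of a literal 'e', then one or more of a non-digit (lazy) (captured as 'head'); then one or more of a character in [t-w] (lazy), then optionally one of [ftq] (captured); then zero or more of a digit (lazy), then optionally a word character, then one or more of a character in [0-3] (lazy) (non-capturing group).
Walking the string: at [2:11] match 'eehututt1', groups = ('eeh', 'utut'); at [17:27] match 'eeeluwtt82', groups = ('eeel', 'uwtt').
With 2 capturing groups, `findall` returns a 2-tuple per match.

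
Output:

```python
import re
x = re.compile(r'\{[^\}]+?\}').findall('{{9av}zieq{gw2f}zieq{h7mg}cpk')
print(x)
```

['{{9av}', '{gw2f}', '{h7mg}']

Scanning left to right: at [0:6] → '{{9av}'; at [10:16] → '{gw2f}'; at [20:26] → '{h7mg}'.
With no groups in the pattern, `findall` gives back each whole match — 3 here.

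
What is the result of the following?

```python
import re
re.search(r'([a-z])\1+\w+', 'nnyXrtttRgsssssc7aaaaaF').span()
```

(0, 23)

A backreference is literal: `\1` must see the identical characters the first group matched.
The match spans [0:23] → 'nnyXrtttRgsssssc7aaaaaF'.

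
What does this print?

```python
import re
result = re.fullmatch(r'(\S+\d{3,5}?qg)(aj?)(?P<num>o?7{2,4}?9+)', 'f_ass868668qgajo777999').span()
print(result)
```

(0, 22)

Pattern: one or more of a non-whitespace character, then 3 to 5 of a digit (lazy), then the literal 'qg' (captured); then the literal 'a', then optionally the literal 'j' (captured); then optionally a literal 'o', then 2 to 4 of a literal '7' (lazy), then one or more of a literal '9' (captured as 'num').
`re.fullmatch` is like wrapping the pattern in `^…$` (in single-line mode).
The match spans [0:22] → 'f_ass868668qgajo777999'.
Captured: group 1 = 'f_ass868668qg', group 2 = 'aj', group 3 = 'o777999'.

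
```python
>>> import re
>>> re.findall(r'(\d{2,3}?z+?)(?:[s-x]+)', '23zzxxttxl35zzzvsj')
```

['23zz', '35zzz']

This matches 2 to 3 of a digit (lazy), then one or more of the literal 'z' (lazy) (captured); then one or more of a character in [s-x] (non-capturing group).
Scanning left to right: at [0:9] match '23zzxxttx', group 1 = '23zz'; at [10:17] match '35zzzvs', group 1 = '35zzz'.
One capturing group, so `findall` returns just the captured substring from each match — 2 in all.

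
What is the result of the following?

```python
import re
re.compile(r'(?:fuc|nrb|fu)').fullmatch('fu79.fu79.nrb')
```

None

For `fullmatch`, every character of the input must be accounted for by the pattern.
Here the string isn't matched end-to-end, so the call returns None.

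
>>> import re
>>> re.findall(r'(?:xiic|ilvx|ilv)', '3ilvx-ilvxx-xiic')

['ilvx', 'ilvx', 'xiic']

`|` is ordered: at each position the engine commits to the first alternative that works.
No capturing groups, so `findall` returns the 3 full match strings.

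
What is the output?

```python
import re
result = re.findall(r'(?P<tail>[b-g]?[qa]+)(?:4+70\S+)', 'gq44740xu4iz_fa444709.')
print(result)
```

['fa']

This matches optionally a character in [b-g], then one or more of one of [qa] (captured as 'tail'); then one or more of a literal '4', then the literal '70', then one or more of a non-whitespace character (non-capturing group).
`findall` collects group 1 from the one match (1 total).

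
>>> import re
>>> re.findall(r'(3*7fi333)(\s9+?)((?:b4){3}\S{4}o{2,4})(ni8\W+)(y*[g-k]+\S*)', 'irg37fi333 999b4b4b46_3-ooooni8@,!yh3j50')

[('37fi333', ' 999', 'b4b4b46_3-oooo', 'ni8@,!', 'yh3j50')]

This matches zero or more of the literal '3', then the literal '7fi', then the literal '333' (captured); then whitespace, then one or more of a literal '9' (lazy) (captured); then the literal 'b4' repeated 3 times, then exactly 4 of a non-whitespace character, then 2 to 4 of a literal 'o' (captured); then the literal 'ni8', then one or more of a non-word character (captured); then zero or more of a literal 'y', then one or more of a character in [g-k], then zero or more of a non-whitespace character (captured).
Walking the string: at [3:40] match '37fi333 999b4b4b46_3-ooooni8@,!yh3j50', groups = ('37fi333', ' 999', 'b4b4b46_3-oooo', 'ni8@,!', 'yh3j50').
5 groups means the one result is a tuple of 5 captured strings — 1 here.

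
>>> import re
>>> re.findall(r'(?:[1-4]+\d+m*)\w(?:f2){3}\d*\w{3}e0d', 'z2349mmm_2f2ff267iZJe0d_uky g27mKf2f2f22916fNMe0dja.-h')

['27mKf2f2f22916fNMe0d']

The pattern matches one or more of a character in [1-4], then one or more of a digit, then zero or more of the literal 'm' (non-capturing group); then a word character, then the literal 'f2' repeated 3 times, then zero or more of a digit; then exactly 3 of a word character, then the literal 'e0d'.
Walking the string: at [29:49] → '27mKf2f2f22916fNMe0d'.
No capturing groups, so `findall` returns the 1 full match string.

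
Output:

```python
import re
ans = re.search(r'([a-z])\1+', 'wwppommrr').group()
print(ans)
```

ww

The backreference `\1` re-matches whatever the first group consumed, character for character.
Unlike `match`, `search` isn't anchored — it looks for the pattern anywhere in the string.
The match spans [0:2] → 'ww'.
Captured: group 1 = 'w'.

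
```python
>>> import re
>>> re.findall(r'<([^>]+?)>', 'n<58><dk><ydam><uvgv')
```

With a single group, `findall` returns only what that group captured — 3 items.

['58', 'dk', 'ydam']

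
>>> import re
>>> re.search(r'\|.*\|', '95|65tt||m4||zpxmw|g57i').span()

`re.search` tries every starting position until one works.
The match spans [2:19] → '|65tt||m4||zpxmw|'.

(2, 19)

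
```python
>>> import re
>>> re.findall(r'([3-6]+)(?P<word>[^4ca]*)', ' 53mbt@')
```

This matches one or more of a character in [3-6] (captured); then zero or more of any character except [4ca] (captured as 'word').
Walking the string: at [1:7] match '53mbt@', groups = ('53', 'mbt@').
Multiple groups make `findall` return tuples — one 2-tuple for the one match.

[('53', 'mbt@')]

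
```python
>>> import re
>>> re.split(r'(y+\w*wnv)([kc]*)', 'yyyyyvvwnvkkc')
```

['', 'yyyyyvvwnv', 'kkc', '']

This matches one or more of a literal 'y', then zero or more of a word character, then the literal 'wnv' (captured); then zero or more of one of [kc] (captured).
Matches to split on: at [0:13] → 'yyyyyvvwnvkkc'.
`re.split` interleaves the captured-group text with the surrounding fragments.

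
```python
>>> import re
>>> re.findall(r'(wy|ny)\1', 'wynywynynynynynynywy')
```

['ny', 'ny', 'ny']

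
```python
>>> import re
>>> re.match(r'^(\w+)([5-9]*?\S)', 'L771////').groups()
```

('L771', '/')

This matches anchored at the start of the string; then one or more of a word character (captured); then zero or more of a character in [5-9] (lazy), then a non-whitespace character (captured).
`re.match` only tries the pattern at the start of the string.
The match spans [0:5] → 'L771/'.
Captured: group 1 = 'L771', group 2 = '/'.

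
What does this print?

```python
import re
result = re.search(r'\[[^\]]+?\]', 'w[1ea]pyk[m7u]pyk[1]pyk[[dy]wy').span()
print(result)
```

`re.search` scans for the first position where the pattern succeeds.
The match spans [1:6] → '[1ea]'.

(1, 6)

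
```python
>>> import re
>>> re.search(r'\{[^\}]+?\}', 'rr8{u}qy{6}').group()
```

`re.search` scans for the first position where the pattern succeeds.
The match spans [3:6] → '{u}'.

'{u}'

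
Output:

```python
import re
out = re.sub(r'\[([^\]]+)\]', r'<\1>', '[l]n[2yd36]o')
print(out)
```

<l>n<2yd36>o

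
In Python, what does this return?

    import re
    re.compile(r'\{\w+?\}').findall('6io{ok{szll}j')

`findall` yields the raw match text (1 of them) because the pattern has no groups.

['{szll}']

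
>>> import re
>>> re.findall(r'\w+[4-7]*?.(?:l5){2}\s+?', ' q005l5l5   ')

The pattern matches one or more of a word character; then zero or more of a character in [4-7] (lazy), then any character, then the literal 'l5' repeated 2 times; then one or more of whitespace (lazy).
Because the quantifier is non-greedy, it stops expanding at the earliest point where the rest of the pattern can succeed.
Walking the string: at [1:10] → 'q005l5l5 '.
With no groups in the pattern, `findall` gives back each whole match — 1 here.

['q005l5l5 ']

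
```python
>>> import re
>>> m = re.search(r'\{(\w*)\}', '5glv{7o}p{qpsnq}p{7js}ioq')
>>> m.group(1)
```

'7o'

`re.search` scans for the first position where the pattern succeeds.
The match spans [4:8] → '{7o}'.
Captured: group 1 = '7o'.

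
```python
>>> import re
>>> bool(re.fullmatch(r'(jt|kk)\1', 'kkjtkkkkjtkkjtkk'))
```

False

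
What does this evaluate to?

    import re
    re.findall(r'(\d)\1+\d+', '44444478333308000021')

After group 1 captures some text, `\1` only succeeds where that same text appears again.
Matches: at [0:20] match '44444478333308000021', group 1 = '4'.
`findall` collects group 1 from the one match (1 total).

['4']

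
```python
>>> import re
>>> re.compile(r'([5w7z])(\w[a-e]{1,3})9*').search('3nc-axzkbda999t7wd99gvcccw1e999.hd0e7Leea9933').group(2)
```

Pattern: one of [5w7z] (captured); then a word character, then 1 to 3 of a character in [a-e] (captured); then zero or more of a literal '9'.
`re.search` tries every starting position until one works.
The match spans [6:14] → 'zkbda999'.
Captured: group 1 = 'z', group 2 = 'kbda'.

'kbda'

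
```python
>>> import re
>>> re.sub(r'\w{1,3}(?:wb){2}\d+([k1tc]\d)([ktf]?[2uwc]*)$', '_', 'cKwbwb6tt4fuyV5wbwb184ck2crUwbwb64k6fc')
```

Pattern: 1 to 3 of a word character, then the literal 'wb' repeated 2 times, then one or more of a digit; then one of [k1tc], then a digit (captured); then optionally one of [ktf], then zero or more of one of [2uwc] (captured); then anchored at the end.
Matches: at [25:38] → 'crUwbwb64k6fc'.
`sub` substitutes '_' at each match site.

'cKwbwb6tt4fuyV5wbwb184ck2_'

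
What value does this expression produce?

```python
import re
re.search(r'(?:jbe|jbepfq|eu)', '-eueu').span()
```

(1, 3)

`re.search` tries every starting position until one works.
The match spans [1:3] → 'eu'.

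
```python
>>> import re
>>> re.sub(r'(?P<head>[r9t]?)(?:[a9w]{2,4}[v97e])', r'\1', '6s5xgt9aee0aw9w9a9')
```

This matches optionally one of [r9t] (captured as 'head'); then 2 to 4 of one of [a9w], then one of [v97e] (non-capturing group).
Matches: at [5:9] → 't9ae'; at [11:16] → 'aw9w9'.
The replacement refers to a captured group, so each match is rewritten using its own captured text.

'6s5xgte0a9'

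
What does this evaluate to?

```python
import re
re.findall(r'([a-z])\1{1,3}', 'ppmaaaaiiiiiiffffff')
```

`\1` has to match the exact text group 1 already captured.
Scanning left to right: at [0:2] match 'pp', group 1 = 'p'; at [3:7] match 'aaaa', group 1 = 'a'; at [7:11] match 'iiii', group 1 = 'i'; at [11:13] match 'ii', group 1 = 'i'; at [13:17] match 'ffff', group 1 = 'f'; ….
Because there's exactly one group, `findall` drops the full match and keeps group 1 from each hit.

['p', 'a', 'i', 'i', 'f', 'f']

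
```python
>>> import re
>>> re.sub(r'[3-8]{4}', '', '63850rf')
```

The pattern matches exactly 4 of a character in [3-8].
Every occurrence is swapped for ''.

'0rf'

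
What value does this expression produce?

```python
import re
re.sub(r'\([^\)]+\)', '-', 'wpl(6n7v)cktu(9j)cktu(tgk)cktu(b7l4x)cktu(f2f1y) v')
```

Matches: at [3:9] → '(6n7v)'; at [13:17] → '(9j)'; at [21:26] → '(tgk)'; at [30:37] → '(b7l4x)'; at [41:48] → '(f2f1y)'.
Each match is replaced by '-'.

'wpl-cktu-cktu-cktu-cktu- v'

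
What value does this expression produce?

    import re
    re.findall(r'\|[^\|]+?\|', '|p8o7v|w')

Scanning left to right: at [0:7] → '|p8o7v|'.
With no groups in the pattern, `findall` gives back each whole match — 1 here.

['|p8o7v|']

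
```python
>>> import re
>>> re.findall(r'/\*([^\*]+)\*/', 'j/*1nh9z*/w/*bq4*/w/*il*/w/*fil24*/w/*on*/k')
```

['1nh9z', 'bq4', 'il', 'fil24', 'on']

With a single group, `findall` returns only what that group captured — 5 items.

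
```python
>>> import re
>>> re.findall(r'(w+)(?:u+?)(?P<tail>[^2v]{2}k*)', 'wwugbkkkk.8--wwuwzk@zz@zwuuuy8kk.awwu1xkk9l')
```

[('ww', 'gbkkkk'), ('ww', 'wzk'), ('w', 'uu'), ('ww', '1xkk')]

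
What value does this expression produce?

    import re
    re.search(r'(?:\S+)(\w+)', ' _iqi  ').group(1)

The match spans [1:5] → '_iqi'.
Captured: group 1 = 'i'.

'i'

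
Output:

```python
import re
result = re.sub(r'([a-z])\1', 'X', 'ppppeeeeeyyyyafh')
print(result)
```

`\1` is not a pattern — it's the concrete string captured by group 1, re-applied verbatim.
Matches: at [0:2] → 'pp'; at [2:4] → 'pp'; at [4:6] → 'ee'; at [6:8] → 'ee'; at [9:11] → 'yy'; ….
Every occurrence is swapped for 'X'.

XXXXeXXafh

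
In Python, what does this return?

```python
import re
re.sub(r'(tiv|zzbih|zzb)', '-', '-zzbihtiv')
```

Alternation tries branches left to right and keeps the first one that lets the overall match succeed at that position.
Each match is replaced by '-'.

'---'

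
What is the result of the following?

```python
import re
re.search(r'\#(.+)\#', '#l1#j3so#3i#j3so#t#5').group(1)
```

'l1#j3so#3i#j3so#t'

Unlike `match`, `search` isn't anchored — it looks for the pattern anywhere in the string.
The match spans [0:19] → '#l1#j3so#3i#j3so#t#'.
Captured: group 1 = 'l1#j3so#3i#j3so#t'.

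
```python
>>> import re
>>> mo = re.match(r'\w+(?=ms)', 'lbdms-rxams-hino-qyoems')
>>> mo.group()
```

The lookaround is zero-width — it requires the adjacent text to match without consuming it, so the asserted text isn't part of the match.
`re.match` won't scan ahead — the pattern has to work from the very first character.
The match spans [0:3] → 'lbd'.

'lbd'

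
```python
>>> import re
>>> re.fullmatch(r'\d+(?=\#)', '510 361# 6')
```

The positive lookaround only admits positions where the adjacent text matches; those characters stay outside the span.
`re.fullmatch` requires the pattern to consume the entire string.
Here the string isn't matched end-to-end, so the call returns None.

None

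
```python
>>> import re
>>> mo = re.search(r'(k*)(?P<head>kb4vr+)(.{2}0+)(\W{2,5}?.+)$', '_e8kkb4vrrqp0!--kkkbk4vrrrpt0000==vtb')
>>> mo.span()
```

(3, 37)

The match spans [3:37] → 'kkb4vrrqp0!--kkkbk4vrrrpt0000==vtb'.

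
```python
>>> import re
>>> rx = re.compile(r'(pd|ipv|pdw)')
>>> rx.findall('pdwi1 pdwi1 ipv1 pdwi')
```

['pd', 'pd', 'ipv', 'pd']

`|` is ordered: at each position the engine commits to the first alternative that works.
One capturing group, so `findall` returns just the captured substring from each match — 4 in all.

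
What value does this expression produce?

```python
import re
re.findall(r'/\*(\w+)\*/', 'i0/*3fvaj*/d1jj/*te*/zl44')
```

['3fvaj', 'te']

Walking the string: at [2:11] match '/*3fvaj*/', group 1 = '3fvaj'; at [15:21] match '/*te*/', group 1 = 'te'.
One capturing group, so `findall` returns just the captured substring from each match — 2 in all.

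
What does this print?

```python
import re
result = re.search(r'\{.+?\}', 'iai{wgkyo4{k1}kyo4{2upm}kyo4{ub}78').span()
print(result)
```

(3, 14)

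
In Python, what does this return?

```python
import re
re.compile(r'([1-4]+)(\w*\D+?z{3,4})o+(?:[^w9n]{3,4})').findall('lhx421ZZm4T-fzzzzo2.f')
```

`findall` packs the 2 group values into a tuple for every match.

[('421', 'ZZm4T-fzzzz')]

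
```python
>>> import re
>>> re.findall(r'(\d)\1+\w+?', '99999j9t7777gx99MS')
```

After group 1 captures some text, `\1` only succeeds where that same text appears again.
Matches: at [0:6] match '99999j', group 1 = '9'; at [8:13] match '7777g', group 1 = '7'; at [14:17] match '99M', group 1 = '9'.
With a single group, `findall` returns only what that group captured — 3 items.

['9', '7', '9']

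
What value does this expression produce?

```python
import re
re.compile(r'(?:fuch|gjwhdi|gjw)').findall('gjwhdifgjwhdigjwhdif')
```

Alternation tries branches left to right and keeps the first one that lets the overall match succeed at that position.
Matches: at [0:6] → 'gjwhdi'; at [7:13] → 'gjwhdi'; at [13:19] → 'gjwhdi'.
No capturing groups, so `findall` returns the 3 full match strings.

['gjwhdi', 'gjwhdi', 'gjwhdi']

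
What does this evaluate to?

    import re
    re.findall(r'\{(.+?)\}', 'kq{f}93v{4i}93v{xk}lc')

A non-greedy quantifier consumes as few characters as it can — just enough that the remainder of the pattern still matches from where it stops; whatever follows it matches normally.
Because there's exactly one group, `findall` drops the full match and keeps group 1 from each hit.

['f', '4i', 'xk']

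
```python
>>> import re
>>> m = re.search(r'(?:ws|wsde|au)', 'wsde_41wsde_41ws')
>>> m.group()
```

The regex engine tests alternatives in the order written; an earlier branch that matches wins even if a later one would match more.
The match spans [0:2] → 'ws'.

'ws'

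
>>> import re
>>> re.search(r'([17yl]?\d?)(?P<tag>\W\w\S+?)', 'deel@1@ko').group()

'l@1@'

The pattern matches optionally one of [17yl], then optionally a digit (captured); then a non-word character, then a word character, then one or more of a non-whitespace character (lazy) (captured as 'tag').
Because the quantifier is non-greedy, it stops expanding at the earliest point where the rest of the pattern can succeed.
`re.search` tries every starting position until one works.
The match spans [3:7] → 'l@1@'.
Captured: group 1 = 'l', group 2 = '@1@'.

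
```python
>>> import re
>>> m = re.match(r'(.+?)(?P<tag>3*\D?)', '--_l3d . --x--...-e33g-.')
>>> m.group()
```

This matches one or more of any character (lazy) (captured); then zero or more of the literal '3', then optionally a non-digit (captured as 'tag').
Because the quantifier is non-greedy, it stops expanding at the earliest point where the rest of the pattern can succeed.
With `match`, the pattern is implicitly anchored at the beginning.
The match spans [0:2] → '--'.
Captured: group 1 = '-', group 2 = '-'.

'--'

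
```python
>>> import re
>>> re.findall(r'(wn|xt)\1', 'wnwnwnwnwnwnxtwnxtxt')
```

`\1` has to match the exact text group 1 already captured.
Matches: at [0:4] match 'wnwn', group 1 = 'wn'; at [4:8] match 'wnwn', group 1 = 'wn'; at [8:12] match 'wnwn', group 1 = 'wn'; at [16:20] match 'xtxt', group 1 = 'xt'.
`findall` collects group 1 from each match (4 total).

['wn', 'wn', 'wn', 'xt']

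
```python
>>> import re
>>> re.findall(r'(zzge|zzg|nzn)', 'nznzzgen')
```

The regex engine tests alternatives in the order written; an earlier branch that matches wins even if a later one would match more.
Matches: at [0:3] match 'nzn', group 1 = 'nzn'; at [3:7] match 'zzge', group 1 = 'zzge'.
Because there's exactly one group, `findall` drops the full match and keeps group 1 from each hit.

['nzn', 'zzge']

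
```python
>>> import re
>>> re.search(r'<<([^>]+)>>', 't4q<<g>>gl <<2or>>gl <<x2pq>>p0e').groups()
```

`re.search` scans for the first position where the pattern succeeds.
The match spans [3:8] → '<<g>>'.
Captured: group 1 = 'g'.

('g',)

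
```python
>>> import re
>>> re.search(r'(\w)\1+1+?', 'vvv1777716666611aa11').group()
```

'vvv1'

After group 1 captures some text, `\1` only succeeds where that same text appears again.
`search` walks the string left to right and returns the first match it finds.
The match spans [0:4] → 'vvv1'.
Captured: group 1 = 'v'.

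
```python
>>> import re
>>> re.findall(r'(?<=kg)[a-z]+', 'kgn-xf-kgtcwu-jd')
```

The lookaround is zero-width — it requires the adjacent text to match without consuming it, so the asserted text isn't part of the match.
Matches: at [2:3] → 'n'; at [9:13] → 'tcwu'.
No capturing groups, so `findall` returns the 2 full match strings.

['n', 'tcwu']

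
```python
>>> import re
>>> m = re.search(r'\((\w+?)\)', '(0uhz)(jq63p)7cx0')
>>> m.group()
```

'(0uhz)'

Unlike `match`, `search` isn't anchored — it looks for the pattern anywhere in the string.
The match spans [0:6] → '(0uhz)'.
Captured: group 1 = '0uhz'.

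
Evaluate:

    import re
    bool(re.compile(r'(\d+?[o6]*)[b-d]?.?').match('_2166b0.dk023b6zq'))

False

Pattern: one or more of a digit (lazy), then zero or more of one of [o6] (captured); then optionally a character in [b-d], then optionally any character.
With `match`, the pattern is implicitly anchored at the beginning.
Here the string doesn't start with a match, so the call returns None, and `bool(None)` is False.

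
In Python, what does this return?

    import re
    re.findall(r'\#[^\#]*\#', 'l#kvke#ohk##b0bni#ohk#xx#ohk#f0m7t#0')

['#kvke#', '##', '#ohk#', '#ohk#']

Since nothing is captured, `findall` lists the 4 matched substrings directly.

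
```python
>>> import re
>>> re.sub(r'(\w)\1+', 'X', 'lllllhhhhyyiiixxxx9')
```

`\1` has to match the exact text group 1 already captured.
`sub` substitutes 'X' at each match site.

'XXXXX9'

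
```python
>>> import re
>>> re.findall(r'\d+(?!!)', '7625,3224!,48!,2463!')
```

['7625', '322', '4', '246']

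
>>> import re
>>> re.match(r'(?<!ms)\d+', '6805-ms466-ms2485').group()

'6805'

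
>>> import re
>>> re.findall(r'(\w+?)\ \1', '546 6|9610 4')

['6']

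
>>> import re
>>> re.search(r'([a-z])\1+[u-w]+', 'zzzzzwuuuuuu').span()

The backreference `\1` re-matches whatever the first group consumed, character for character.
Unlike `match`, `search` isn't anchored — it looks for the pattern anywhere in the string.
The match spans [0:12] → 'zzzzzwuuuuuu'.
Captured: group 1 = 'z'.

(0, 12)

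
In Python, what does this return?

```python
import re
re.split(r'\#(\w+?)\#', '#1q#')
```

Matches to split on: at [0:4] → '#1q#'.
The group in the pattern means `split` returns the separators' captures alongside the pieces.

['', '1q', '']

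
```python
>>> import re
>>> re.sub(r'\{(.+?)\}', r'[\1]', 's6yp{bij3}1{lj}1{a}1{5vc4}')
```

's6yp[bij3]1[lj]1[a]1[5vc4]'

The `?` after the quantifier makes it lazy — it takes as little as possible before letting the rest of the pattern try.
The replacement refers to a captured group, so each match is rewritten using its own captured text.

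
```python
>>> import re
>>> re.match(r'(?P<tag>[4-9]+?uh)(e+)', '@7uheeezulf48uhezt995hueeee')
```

None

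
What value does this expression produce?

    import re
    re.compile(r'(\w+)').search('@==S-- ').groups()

('S',)

Pattern: one or more of a word character (captured).
`search` walks the string left to right and returns the first match it finds.
The match spans [3:4] → 'S'.
Captured: group 1 = 'S'.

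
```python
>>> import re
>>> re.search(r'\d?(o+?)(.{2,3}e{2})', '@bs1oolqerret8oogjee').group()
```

'8oogjee'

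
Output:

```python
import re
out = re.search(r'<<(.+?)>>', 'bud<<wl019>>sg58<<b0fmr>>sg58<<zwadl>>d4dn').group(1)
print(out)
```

wl019

`search` walks the string left to right and returns the first match it finds.
The match spans [3:12] → '<<wl019>>'.
Captured: group 1 = 'wl019'.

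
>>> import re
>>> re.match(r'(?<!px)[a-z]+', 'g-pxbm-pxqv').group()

'g'

`re.match` won't scan ahead — the pattern has to work from the very first character.
The match spans [0:1] → 'g'.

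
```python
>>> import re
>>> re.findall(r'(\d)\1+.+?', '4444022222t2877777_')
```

['4', '2', '7']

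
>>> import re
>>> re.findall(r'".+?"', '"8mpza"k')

With no groups in the pattern, `findall` gives back each whole match — 1 here.

['"8mpza"']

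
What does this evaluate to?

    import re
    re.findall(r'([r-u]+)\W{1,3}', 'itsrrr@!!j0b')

['tsrrr']

Pattern: one or more of a character in [r-u] (captured); then 1 to 3 of a non-word character.
Matches: at [1:9] match 'tsrrr@!!', group 1 = 'tsrrr'.
With a single group, `findall` returns only what that group captured — 1 item.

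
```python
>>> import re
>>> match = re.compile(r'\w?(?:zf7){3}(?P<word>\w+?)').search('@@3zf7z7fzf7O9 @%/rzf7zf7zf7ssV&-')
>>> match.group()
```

'rzf7zf7zf7s'

The pattern matches optionally a word character, then the literal 'zf7' repeated 3 times; then one or more of a word character (lazy) (captured as 'word').
`search` walks the string left to right and returns the first match it finds.
The match spans [18:29] → 'rzf7zf7zf7s'.
Captured: group 1 = 's'.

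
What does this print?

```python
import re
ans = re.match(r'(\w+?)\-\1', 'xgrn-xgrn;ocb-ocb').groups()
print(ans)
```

('xgrn',)

After group 1 captures some text, `\1` only succeeds where that same text appears again.
With `match`, the pattern is implicitly anchored at the beginning.
The match spans [0:9] → 'xgrn-xgrn'.
Captured: group 1 = 'xgrn'.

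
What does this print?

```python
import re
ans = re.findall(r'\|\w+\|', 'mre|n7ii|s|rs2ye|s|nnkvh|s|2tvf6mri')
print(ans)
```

['|n7ii|', '|rs2ye|', '|nnkvh|']

Scanning left to right: at [3:9] → '|n7ii|'; at [10:17] → '|rs2ye|'; at [18:25] → '|nnkvh|'.
With no groups in the pattern, `findall` gives back each whole match — 3 here.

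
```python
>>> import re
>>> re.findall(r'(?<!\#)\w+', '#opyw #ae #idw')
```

['pyw', 'e', 'dw']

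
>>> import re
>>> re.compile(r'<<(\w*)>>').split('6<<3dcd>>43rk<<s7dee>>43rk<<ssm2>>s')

`re.split` interleaves the captured-group text with the surrounding fragments.

['6', '3dcd', '43rk', 's7dee', '43rk', 'ssm2', 's']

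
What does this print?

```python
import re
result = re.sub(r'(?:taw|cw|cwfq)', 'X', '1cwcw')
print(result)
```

Matches: at [1:3] → 'cw'; at [3:5] → 'cw'.
Every occurrence is swapped for 'X'.

1XX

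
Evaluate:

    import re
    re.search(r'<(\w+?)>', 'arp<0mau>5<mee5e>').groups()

('0mau',)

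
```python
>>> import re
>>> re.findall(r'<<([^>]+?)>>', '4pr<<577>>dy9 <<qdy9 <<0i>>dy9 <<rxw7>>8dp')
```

['577', 'qdy9 <<0i', 'rxw7']

Matches: at [3:10] match '<<577>>', group 1 = '577'; at [14:27] match '<<qdy9 <<0i>>', group 1 = 'qdy9 <<0i'; at [31:39] match '<<rxw7>>', group 1 = 'rxw7'.
With a single group, `findall` returns only what that group captured — 3 items.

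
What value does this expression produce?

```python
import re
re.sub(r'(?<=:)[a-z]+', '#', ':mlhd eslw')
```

The `(?=…)`/`(?<=…)` assertion just peeks at neighbouring text; it doesn't advance the match position.
Matches: at [1:5] → 'mlhd'.
`sub` substitutes '#' at each match site.

':# eslw'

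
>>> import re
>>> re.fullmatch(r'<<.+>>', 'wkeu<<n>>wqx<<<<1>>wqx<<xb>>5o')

None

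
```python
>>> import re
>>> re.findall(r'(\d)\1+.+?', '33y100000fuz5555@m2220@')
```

A backreference is literal: `\1` must see the identical characters the first group matched.
Because there's exactly one group, `findall` drops the full match and keeps group 1 from each hit.

['3', '0', '5', '2']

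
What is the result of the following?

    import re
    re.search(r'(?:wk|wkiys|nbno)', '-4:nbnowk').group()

'nbno'

The match spans [3:7] → 'nbno'.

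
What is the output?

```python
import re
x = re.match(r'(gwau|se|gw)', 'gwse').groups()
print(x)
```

('gw',)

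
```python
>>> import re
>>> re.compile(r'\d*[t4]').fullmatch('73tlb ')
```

None

`re.fullmatch` requires the pattern to consume the entire string.
Here there's no way to consume every character, so the call returns None.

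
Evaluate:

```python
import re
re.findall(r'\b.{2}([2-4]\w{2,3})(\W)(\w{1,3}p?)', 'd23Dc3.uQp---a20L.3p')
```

[('3Dc3', '.', 'uQp')]

This matches a word boundary (`\b`, zero-width); then exactly 2 of any character; then a character in [2-4], then 2 to 3 of a word character (captured); then a non-word character (captured); then 1 to 3 of a word character, then optionally a literal 'p' (captured).
Scanning left to right: at [0:10] match 'd23Dc3.uQp', groups = ('3Dc3', '.', 'uQp').
With 3 capturing groups, `findall` returns a 3-tuple per match.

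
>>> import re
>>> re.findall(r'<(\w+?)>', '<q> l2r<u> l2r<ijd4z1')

Scanning left to right: at [0:3] match '<q>', group 1 = 'q'; at [7:10] match '<u>', group 1 = 'u'.
`findall` collects group 1 from each match (2 total).

['q', 'u']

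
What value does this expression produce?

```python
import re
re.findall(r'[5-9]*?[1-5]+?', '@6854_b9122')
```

This matches zero or more of a character in [5-9] (lazy); then one or more of a character in [1-5] (lazy).
Because the quantifier is non-greedy, it stops expanding at the earliest point where the rest of the pattern can succeed.
Walking the string: at [1:4] → '685'; at [4:5] → '4'; at [7:9] → '91'; at [9:10] → '2'; at [10:11] → '2'.
With no groups in the pattern, `findall` gives back each whole match — 5 here.

['685', '4', '91', '2', '2']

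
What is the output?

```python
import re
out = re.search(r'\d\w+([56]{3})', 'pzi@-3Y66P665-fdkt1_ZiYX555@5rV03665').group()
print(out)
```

3Y66P665

The pattern matches a digit, then one or more of a word character; then exactly 3 of one of [56] (captured).
`search` walks the string left to right and returns the first match it finds.
The match spans [5:13] → '3Y66P665'.
Captured: group 1 = '665'.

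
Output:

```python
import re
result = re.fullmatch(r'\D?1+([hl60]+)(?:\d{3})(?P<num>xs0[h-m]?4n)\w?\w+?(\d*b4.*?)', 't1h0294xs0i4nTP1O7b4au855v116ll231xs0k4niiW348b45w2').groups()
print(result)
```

('h0', 'xs0i4n', '7b4au855v116ll231xs0k4niiW348b45w2')

The pattern matches optionally a non-digit, then one or more of the literal '1'; then one or more of one of [hl60] (captured); then exactly 3 of a digit (non-capturing group); then the literal 'xs0', then optionally a character in [h-m], then the literal '4n' (captured as 'num'); then optionally a word character, then one or more of a word character (lazy); then zero or more of a digit, then the literal 'b4', then zero or more of any character (lazy) (captured).
`fullmatch` succeeds only if the pattern covers the string from start to end.
The match spans [0:51] → 't1h0294xs0i4nTP1O7b4au855v116ll231xs0k4niiW348b45w2'.
Captured: group 1 = 'h0', group 2 = 'xs0i4n', group 3 = '7b4au855v116ll231xs0k4niiW348b45w2'.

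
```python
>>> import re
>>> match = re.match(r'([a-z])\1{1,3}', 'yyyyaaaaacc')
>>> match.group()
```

'yyyy'

A backreference is literal: `\1` must see the identical characters the first group matched.
`re.match` only tries the pattern at the start of the string.
The match spans [0:4] → 'yyyy'.
Captured: group 1 = 'y'.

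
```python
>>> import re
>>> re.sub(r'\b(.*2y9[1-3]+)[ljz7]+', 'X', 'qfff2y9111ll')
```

'X'

This matches a word boundary (`\b`, zero-width); then zero or more of any character, then the literal '2y9', then one or more of a character in [1-3] (captured); then one or more of one of [ljz7].
Matches: at [0:12] → 'qfff2y9111ll'.
Every occurrence is swapped for 'X'.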